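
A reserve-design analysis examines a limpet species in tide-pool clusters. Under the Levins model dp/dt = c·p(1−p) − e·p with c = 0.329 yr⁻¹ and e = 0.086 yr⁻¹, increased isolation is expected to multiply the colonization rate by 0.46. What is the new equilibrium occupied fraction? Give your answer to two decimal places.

Before: p* = 1 − 0.086/0.329 = 0.7386.
After the change, c = 0.15134, e = 0.086, so p* = 1 − 0.086/0.15134 = 0.4317.

0.43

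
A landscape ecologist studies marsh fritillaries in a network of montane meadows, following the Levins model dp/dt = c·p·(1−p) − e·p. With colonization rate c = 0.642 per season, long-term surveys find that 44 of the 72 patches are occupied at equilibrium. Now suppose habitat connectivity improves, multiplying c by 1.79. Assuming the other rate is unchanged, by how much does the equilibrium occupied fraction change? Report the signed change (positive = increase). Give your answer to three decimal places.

Observed p* = 44/72 = 0.61111.
Balance c(1−p*) = e gives e = 0.642×(1 − 0.61111) = 0.24967.
New p* = 1 − e/c = 1 − 0.24967/1.14918 = 0.78274.
Δp* = 0.78274 − 0.61111 = +0.17163.

0.172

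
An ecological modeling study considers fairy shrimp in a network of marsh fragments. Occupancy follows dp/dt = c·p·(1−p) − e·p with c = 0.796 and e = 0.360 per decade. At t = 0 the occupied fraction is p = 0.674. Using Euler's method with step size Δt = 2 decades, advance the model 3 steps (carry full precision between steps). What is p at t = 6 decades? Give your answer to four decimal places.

Update rule: p ← p + [c·p·(1−p) − e·p]·Δt with Δt = 2.
step 1: Δp = -0.13548, p = 0.53852
step 2: Δp = +0.00790, p = 0.54642
step 3: Δp = +0.00114, p = 0.54757

0.5476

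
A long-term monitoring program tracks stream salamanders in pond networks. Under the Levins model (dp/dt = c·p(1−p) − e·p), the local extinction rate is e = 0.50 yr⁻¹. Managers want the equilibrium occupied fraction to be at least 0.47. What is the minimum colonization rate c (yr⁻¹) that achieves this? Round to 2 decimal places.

p* = 1 − e/c ≥ 0.47 requires e/c ≤ 0.5300, i.e. c ≥ e/0.5300.
c_min = 0.50/0.5300 = 0.9434.

0.94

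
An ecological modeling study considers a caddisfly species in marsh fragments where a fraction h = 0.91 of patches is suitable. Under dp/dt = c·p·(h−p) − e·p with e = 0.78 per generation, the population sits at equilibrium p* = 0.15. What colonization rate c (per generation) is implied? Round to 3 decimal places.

1.026

At equilibrium c(h−p*) = e, so c = e/(h−p*).
c = 0.78/(0.91 − 0.15) = 0.78/0.7600 = 1.0263.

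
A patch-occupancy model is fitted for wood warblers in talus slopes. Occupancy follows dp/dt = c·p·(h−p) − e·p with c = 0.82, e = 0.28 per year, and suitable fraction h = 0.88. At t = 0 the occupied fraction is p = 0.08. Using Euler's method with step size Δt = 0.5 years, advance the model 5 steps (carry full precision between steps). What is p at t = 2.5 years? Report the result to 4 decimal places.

0.1782

Update rule: p ← p + [c·p·(h−p) − e·p]·Δt with Δt = 0.5.
p: 0.08000 → 0.09504  (Δp = +0.01504)
p: 0.09504 → 0.11232  (Δp = +0.01728)
p: 0.11232 → 0.13195  (Δp = +0.01963)
p: 0.13195 → 0.15395  (Δp = +0.02200)
p: 0.15395 → 0.17822  (Δp = +0.02427)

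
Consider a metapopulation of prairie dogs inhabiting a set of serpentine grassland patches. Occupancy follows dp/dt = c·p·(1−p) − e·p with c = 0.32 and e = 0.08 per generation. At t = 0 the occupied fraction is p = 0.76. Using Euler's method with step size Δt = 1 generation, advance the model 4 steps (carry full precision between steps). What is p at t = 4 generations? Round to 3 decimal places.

0.753

Update rule: p ← p + [c·p·(1−p) − e·p]·Δt with Δt = 1.
step 1: Δp = -0.00243, p = 0.75757
step 2: Δp = -0.00183, p = 0.75573
step 3: Δp = -0.00139, p = 0.75435
step 4: Δp = -0.00105, p = 0.75330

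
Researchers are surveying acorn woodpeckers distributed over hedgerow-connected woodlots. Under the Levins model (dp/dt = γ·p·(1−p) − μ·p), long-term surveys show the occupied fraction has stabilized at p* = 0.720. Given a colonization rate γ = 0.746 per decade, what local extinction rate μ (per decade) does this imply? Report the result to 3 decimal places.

At equilibrium γ(1−p*) = μ.
μ = 0.746 × (1 − 0.720) = 0.746 × 0.2800 = 0.2089.

0.209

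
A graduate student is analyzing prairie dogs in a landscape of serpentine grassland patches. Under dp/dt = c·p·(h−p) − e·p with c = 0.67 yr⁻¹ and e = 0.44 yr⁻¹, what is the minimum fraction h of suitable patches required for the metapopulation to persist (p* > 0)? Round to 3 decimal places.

0.657

p* = h − e/c is positive only when h > e/c.
h_min = e/c = 0.44/0.67 = 0.6567.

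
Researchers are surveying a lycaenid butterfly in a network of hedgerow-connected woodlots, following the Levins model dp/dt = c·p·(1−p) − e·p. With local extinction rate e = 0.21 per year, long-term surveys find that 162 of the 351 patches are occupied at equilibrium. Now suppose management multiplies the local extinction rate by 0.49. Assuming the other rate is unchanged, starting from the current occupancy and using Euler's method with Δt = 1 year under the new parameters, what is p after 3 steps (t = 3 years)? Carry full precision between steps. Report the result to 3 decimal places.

Observed p* = 162/351 = 0.46154.
Balance c(1−p*) = e gives c = e/(1 − 0.46154) = 0.21/0.53846 = 0.39000.
Starting from p₀ = 0.46154; update p ← p + (dp/dt)·Δt with the new parameters.
t = 1: p = 0.46154 + (+0.04943) = 0.51097
t = 2: p = 0.51097 + (+0.04487) = 0.55584
t = 3: p = 0.55584 + (+0.03909) = 0.59493

0.595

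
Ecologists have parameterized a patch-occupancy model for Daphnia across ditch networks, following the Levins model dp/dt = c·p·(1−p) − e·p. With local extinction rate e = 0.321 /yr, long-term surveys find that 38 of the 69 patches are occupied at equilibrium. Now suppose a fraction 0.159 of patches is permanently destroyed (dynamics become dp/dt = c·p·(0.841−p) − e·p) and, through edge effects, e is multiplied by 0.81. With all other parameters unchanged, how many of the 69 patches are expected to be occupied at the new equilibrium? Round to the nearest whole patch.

Observed p* = 38/69 = 0.55072.
Balance c(1−p*) = e gives c = e/(1 − 0.55072) = 0.321/0.44928 = 0.71448.
New p* = 0.841 − e/c = 0.841 − 0.26001/0.71448 = 0.47708.
Expected occupied = 69 × 0.47708 = 32.92 ≈ 33.

33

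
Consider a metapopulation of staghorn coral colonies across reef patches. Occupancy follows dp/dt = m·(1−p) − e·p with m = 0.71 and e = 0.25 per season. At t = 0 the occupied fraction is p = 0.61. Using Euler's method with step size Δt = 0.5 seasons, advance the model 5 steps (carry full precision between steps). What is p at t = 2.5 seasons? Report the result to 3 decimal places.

0.735

Update rule: p ← p + [m·(1−p) − e·p]·Δt with Δt = 0.5.
step 1: Δp = +0.06220, p = 0.67220
step 2: Δp = +0.03234, p = 0.70454
step 3: Δp = +0.01682, p = 0.72136
step 4: Δp = +0.00875, p = 0.73011
step 5: Δp = +0.00455, p = 0.73466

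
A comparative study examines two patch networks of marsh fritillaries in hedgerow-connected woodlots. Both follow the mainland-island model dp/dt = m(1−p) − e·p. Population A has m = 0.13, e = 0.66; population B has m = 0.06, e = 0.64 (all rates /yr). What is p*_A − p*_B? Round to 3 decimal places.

A: p*_A = m/(m+e) = 0.13/0.7900 = 0.1646.
B: p*_B = 0.06/0.7000 = 0.0857.
p*_A − p*_B = 0.1646 − 0.0857 = 0.0788.

0.079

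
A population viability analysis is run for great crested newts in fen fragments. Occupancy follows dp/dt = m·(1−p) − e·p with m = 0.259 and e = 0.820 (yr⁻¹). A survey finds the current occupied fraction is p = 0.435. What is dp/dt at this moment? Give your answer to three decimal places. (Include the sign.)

-0.210

Colonization term: m·(1−p) = 0.259×0.5650 = 0.14633.
Extinction term: e·p = 0.35670.
dp/dt = 0.14633 − 0.35670 = -0.21036.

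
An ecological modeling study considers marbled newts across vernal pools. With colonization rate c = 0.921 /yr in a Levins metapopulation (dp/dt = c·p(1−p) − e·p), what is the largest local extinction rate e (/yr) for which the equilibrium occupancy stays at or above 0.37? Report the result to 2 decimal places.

0.58

1 − e/c ≥ 0.37 ⇒ e ≤ c(1 − 0.37) = 0.921 × 0.6300.
e_max = 0.5802.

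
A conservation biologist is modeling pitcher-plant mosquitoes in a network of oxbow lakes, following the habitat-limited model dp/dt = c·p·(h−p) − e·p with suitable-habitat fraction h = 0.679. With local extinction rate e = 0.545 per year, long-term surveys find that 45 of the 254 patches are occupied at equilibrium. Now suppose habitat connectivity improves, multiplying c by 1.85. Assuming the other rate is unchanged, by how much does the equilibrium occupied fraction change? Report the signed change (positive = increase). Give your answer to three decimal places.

Observed p* = 45/254 = 0.17717.
Balance c(h−p*) = e gives c = e/(0.679 − 0.17717) = 0.545/0.50183 = 1.08603.
New p* = 0.679 − e/c = 0.679 − 0.54500/2.00916 = 0.40774.
Δp* = 0.40774 − 0.17717 = +0.23057.

0.231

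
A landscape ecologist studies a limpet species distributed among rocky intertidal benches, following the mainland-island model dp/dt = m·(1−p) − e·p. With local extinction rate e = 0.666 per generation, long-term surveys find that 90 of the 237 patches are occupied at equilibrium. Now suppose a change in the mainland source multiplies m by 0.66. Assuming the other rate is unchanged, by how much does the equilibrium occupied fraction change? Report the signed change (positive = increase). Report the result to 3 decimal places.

-0.092

Observed p* = 90/237 = 0.37975.
Balance m(1−p*) = e·p* gives m = e·p*/(1−p*) = 0.666×0.37975/0.62025 = 0.40776.
New p* = m/(m+e) = 0.26912/(0.26912+0.66600) = 0.28779.
Δp* = 0.28779 − 0.37975 = -0.09196.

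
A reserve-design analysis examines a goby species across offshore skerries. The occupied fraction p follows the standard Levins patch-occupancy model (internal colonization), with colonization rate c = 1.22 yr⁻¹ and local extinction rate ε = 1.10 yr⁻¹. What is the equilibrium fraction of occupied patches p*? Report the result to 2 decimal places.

Setting dp/dt = 0 and dividing through by p* gives c·(1−p*) = ε.
So p* = 1 − ε/c = 1 − 1.10/1.22 = 1 − 0.9016 = 0.0984.

0.10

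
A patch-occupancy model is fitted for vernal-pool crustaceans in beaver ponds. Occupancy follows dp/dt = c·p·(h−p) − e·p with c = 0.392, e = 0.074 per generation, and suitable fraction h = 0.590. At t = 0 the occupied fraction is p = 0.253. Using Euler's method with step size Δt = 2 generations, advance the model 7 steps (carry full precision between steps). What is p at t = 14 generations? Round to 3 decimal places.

0.382

Update rule: p ← p + [c·p·(h−p) − e·p]·Δt with Δt = 2.
p: 0.25300 → 0.28240  (Δp = +0.02940)
p: 0.28240 → 0.30871  (Δp = +0.02631)
p: 0.30871 → 0.33110  (Δp = +0.02239)
p: 0.33110 → 0.34930  (Δp = +0.01820)
p: 0.34930 → 0.36352  (Δp = +0.01422)
p: 0.36352 → 0.37427  (Δp = +0.01075)
p: 0.37427 → 0.38218  (Δp = +0.00791)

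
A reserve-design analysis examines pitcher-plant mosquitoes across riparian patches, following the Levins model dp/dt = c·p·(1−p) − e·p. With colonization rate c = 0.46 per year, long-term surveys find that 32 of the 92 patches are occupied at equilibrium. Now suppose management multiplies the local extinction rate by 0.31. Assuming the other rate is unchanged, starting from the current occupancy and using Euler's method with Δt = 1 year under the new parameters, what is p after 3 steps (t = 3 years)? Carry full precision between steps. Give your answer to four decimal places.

Observed p* = 32/92 = 0.34783.
Balance c(1−p*) = e gives e = 0.46×(1 − 0.34783) = 0.30000.
Starting from p₀ = 0.34783; update p ← p + (dp/dt)·Δt with the new parameters.
step 1: Δp = +0.07200, p = 0.41983
step 2: Δp = +0.07300, p = 0.49283
step 3: Δp = +0.06914, p = 0.56197

0.5620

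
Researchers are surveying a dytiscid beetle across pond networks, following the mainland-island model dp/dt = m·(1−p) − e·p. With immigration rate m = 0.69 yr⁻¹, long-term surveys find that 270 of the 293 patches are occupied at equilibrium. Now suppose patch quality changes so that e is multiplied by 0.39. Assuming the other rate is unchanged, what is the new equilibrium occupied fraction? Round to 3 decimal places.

0.968

Observed p* = 270/293 = 0.92150.
Balance m(1−p*) = e·p* gives e = m(1−p*)/p* = 0.69×0.07850/0.92150 = 0.05878.
New p* = m/(m+e) = 0.69000/(0.69000+0.02292) = 0.96785.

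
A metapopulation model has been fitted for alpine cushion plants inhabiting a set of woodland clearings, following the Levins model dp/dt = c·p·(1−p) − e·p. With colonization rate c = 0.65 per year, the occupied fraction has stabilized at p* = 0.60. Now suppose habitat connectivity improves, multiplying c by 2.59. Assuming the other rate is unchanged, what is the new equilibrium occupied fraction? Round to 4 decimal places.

Balance c(1−p*) = e gives e = 0.65×(1 − 0.60000) = 0.26000.
New p* = 1 − e/c = 1 − 0.26000/1.68350 = 0.84556.

0.8456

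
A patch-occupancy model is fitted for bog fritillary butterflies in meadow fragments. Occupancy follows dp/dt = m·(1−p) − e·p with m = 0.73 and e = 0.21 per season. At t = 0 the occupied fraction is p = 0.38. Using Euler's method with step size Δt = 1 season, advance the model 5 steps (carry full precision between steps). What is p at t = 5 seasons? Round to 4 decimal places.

0.7766

Update rule: p ← p + [m·(1−p) − e·p]·Δt with Δt = 1.
  1  |  dp/dt·Δt = +0.372800  |  p_1 = 0.752800
  2  |  dp/dt·Δt = +0.022368  |  p_2 = 0.775168
  3  |  dp/dt·Δt = +0.001342  |  p_3 = 0.776510
  4  |  dp/dt·Δt = +0.000081  |  p_4 = 0.776591
  5  |  dp/dt·Δt = +0.000005  |  p_5 = 0.776595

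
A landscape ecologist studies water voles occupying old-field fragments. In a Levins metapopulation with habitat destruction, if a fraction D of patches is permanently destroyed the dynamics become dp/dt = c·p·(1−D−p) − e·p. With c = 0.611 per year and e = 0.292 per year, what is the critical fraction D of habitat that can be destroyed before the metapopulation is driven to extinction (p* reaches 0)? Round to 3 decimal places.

0.522

The nontrivial equilibrium is p* = (1−D) − e/c; extinction occurs when this hits zero.
So D_crit = 1 − e/c = 1 − 0.292/0.611 = 1 − 0.4779 = 0.5221.
Note this equals the original equilibrium occupancy — the Levins extinction-debt result.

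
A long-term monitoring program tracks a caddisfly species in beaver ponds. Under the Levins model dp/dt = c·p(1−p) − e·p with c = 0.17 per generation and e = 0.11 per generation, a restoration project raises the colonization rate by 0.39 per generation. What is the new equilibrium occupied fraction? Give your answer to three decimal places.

0.804

Before: p* = 1 − 0.11/0.17 = 0.3529.
After the change, c = 0.56, e = 0.11, so p* = 1 − 0.11/0.56 = 0.8036.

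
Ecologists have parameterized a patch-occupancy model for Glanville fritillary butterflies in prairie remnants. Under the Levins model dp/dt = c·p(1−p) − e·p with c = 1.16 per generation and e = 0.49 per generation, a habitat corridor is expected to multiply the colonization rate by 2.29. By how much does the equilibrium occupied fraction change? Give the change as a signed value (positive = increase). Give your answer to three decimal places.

0.238

Before: p* = 1 − 0.49/1.16 = 0.5776.
After the change, c = 2.6564, e = 0.49, so p* = 1 − 0.49/2.6564 = 0.8155.
Δp* = 0.8155 − 0.5776 = +0.2380.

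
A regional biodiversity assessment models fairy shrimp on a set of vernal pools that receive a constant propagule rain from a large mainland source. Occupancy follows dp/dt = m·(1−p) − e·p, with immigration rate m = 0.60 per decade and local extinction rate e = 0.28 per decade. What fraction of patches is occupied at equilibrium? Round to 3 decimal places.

0.682

Setting dp/dt = 0: m − m·p* = e·p*, so m = (m+e)·p*.
p* = m/(m+e) = 0.60/(0.60+0.28) = 0.60/0.8800 = 0.6818.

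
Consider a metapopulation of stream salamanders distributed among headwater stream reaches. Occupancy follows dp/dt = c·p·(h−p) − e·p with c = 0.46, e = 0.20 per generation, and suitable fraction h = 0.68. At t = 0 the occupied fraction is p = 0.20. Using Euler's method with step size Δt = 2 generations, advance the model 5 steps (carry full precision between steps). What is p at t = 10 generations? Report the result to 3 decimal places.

0.230

Update rule: p ← p + [c·p·(h−p) − e·p]·Δt with Δt = 2.
  1  |  dp/dt·Δt = +0.008320  |  p_1 = 0.208320
  2  |  dp/dt·Δt = +0.007072  |  p_2 = 0.215392
  3  |  dp/dt·Δt = +0.005910  |  p_3 = 0.221302
  4  |  dp/dt·Δt = +0.004869  |  p_4 = 0.226171
  5  |  dp/dt·Δt = +0.003963  |  p_5 = 0.230134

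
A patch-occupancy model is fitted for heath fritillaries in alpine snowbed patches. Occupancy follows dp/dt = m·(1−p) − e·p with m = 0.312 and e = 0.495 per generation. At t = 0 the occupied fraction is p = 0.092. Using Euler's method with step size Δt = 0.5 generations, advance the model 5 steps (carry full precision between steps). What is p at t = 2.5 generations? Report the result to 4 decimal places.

0.3644

Update rule: p ← p + [m·(1−p) − e·p]·Δt with Δt = 0.5.
p: 0.09200 → 0.21088  (Δp = +0.11888)
p: 0.21088 → 0.28179  (Δp = +0.07091)
p: 0.28179 → 0.32409  (Δp = +0.04230)
p: 0.32409 → 0.34932  (Δp = +0.02523)
p: 0.34932 → 0.36437  (Δp = +0.01505)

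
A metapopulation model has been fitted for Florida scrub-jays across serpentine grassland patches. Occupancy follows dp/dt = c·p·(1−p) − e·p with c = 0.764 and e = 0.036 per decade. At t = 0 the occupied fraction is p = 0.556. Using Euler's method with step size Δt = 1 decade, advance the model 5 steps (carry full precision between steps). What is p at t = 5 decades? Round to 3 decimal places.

0.950

Update rule: p ← p + [c·p·(1−p) − e·p]·Δt with Δt = 1.
t = 1: p = 0.55600 + (+0.16859) = 0.72459
t = 2: p = 0.72459 + (+0.12638) = 0.85097
t = 3: p = 0.85097 + (+0.06626) = 0.91722
t = 4: p = 0.91722 + (+0.02499) = 0.94221
t = 5: p = 0.94221 + (+0.00768) = 0.94989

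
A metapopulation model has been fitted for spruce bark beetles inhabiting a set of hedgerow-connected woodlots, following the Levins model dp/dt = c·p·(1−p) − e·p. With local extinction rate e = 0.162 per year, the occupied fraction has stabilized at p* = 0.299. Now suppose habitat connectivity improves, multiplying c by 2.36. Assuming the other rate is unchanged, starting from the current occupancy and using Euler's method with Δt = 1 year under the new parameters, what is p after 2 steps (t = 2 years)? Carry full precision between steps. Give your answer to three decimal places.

Balance c(1−p*) = e gives c = e/(1 − 0.29900) = 0.162/0.70100 = 0.23110.
Starting from p₀ = 0.29900; update p ← p + (dp/dt)·Δt with the new parameters.
p: 0.29900 → 0.36488  (Δp = +0.06588)
p: 0.36488 → 0.43216  (Δp = +0.06728)

0.432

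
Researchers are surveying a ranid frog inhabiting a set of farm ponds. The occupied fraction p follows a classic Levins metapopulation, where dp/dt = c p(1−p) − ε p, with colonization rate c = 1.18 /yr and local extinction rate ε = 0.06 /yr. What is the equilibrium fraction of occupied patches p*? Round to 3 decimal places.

Setting dp/dt = 0 and dividing through by p* gives c·(1−p*) = ε.
So p* = 1 − ε/c = 1 − 0.06/1.18 = 1 − 0.0508 = 0.9492.

0.949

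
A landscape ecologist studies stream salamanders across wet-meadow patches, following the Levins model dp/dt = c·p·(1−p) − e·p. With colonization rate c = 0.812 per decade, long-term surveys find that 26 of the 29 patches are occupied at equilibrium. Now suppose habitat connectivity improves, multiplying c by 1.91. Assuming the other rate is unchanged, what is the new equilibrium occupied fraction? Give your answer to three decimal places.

Observed p* = 26/29 = 0.89655.
Balance c(1−p*) = e gives e = 0.812×(1 − 0.89655) = 0.08400.
New p* = 1 − e/c = 1 − 0.08400/1.55092 = 0.94584.

0.946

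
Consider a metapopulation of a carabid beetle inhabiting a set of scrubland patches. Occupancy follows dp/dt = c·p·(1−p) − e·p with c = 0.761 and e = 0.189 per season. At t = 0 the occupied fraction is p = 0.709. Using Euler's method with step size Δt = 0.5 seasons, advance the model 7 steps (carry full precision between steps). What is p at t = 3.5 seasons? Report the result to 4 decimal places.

0.7473

Update rule: p ← p + [c·p·(1−p) − e·p]·Δt with Δt = 0.5.
p: 0.70900 → 0.72050  (Δp = +0.01150)
p: 0.72050 → 0.72904  (Δp = +0.00854)
p: 0.72904 → 0.73531  (Δp = +0.00627)
p: 0.73531 → 0.73988  (Δp = +0.00457)
p: 0.73988 → 0.74319  (Δp = +0.00331)
p: 0.74319 → 0.74558  (Δp = +0.00239)
p: 0.74558 → 0.74730  (Δp = +0.00172)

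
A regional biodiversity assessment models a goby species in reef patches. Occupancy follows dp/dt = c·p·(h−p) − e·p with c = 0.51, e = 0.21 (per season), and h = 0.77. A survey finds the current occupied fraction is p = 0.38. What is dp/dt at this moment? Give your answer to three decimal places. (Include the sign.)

Colonization term: c·p·(h−p) = 0.51×0.38×0.3900 = 0.07558.
Extinction term: e·p = 0.07980.
dp/dt = 0.07558 − 0.07980 = -0.00422.

-0.004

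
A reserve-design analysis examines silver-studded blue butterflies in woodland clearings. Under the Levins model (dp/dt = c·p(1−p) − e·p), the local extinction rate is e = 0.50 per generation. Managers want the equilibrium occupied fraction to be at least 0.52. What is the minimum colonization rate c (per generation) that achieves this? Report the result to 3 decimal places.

1.042

p* = 1 − e/c ≥ 0.52 requires e/c ≤ 0.4800, i.e. c ≥ e/0.4800.
c_min = 0.50/0.4800 = 1.0417.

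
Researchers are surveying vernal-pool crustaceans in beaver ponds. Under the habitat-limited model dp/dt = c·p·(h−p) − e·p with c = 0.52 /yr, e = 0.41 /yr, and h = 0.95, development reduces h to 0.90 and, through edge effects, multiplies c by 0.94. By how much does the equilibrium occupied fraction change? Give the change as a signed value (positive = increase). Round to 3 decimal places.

-0.100

Before: p* = h − e/c = 0.95 − 0.41/0.52 = 0.95 − 0.7885 = 0.1615.
After: c = 0.4888, e = 0.41, h = 0.90; p* = 0.90 − 0.41/0.4888 = 0.0612.
Δp* = 0.0612 − 0.1615 = -0.1003.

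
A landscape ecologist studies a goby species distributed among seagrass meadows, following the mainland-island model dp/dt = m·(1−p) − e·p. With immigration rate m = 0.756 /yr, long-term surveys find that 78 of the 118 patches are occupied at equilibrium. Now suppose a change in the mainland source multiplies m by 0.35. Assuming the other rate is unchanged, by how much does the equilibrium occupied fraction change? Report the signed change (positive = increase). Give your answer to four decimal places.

-0.2554

Observed p* = 78/118 = 0.66102.
Balance m(1−p*) = e·p* gives e = m(1−p*)/p* = 0.756×0.33898/0.66102 = 0.38769.
New p* = m/(m+e) = 0.26460/(0.26460+0.38769) = 0.40565.
Δp* = 0.40565 − 0.66102 = -0.25537.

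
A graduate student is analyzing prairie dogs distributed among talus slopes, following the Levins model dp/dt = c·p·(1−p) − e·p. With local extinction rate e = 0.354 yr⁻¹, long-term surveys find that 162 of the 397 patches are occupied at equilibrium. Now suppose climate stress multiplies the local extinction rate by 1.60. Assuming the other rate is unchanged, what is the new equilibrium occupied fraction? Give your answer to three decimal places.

0.053

Observed p* = 162/397 = 0.40806.
Balance c(1−p*) = e gives c = e/(1 − 0.40806) = 0.354/0.59194 = 0.59803.
New p* = 1 − e/c = 1 − 0.56640/0.59803 = 0.05289.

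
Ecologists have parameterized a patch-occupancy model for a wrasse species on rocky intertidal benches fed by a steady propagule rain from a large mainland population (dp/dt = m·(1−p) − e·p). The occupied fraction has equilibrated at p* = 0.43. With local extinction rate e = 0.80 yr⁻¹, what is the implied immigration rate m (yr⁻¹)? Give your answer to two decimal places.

At equilibrium m(1−p*) = e·p*, so m = e·p*/(1−p*).
m = 0.80 × 0.43 / 0.5700 = 0.3440/0.5700 = 0.6035.

0.60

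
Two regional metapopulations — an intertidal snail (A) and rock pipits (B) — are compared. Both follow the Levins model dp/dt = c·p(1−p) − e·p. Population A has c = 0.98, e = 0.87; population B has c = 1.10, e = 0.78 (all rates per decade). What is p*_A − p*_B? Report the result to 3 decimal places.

-0.179

A: p*_A = 1 − 0.87/0.98 = 0.1122.
B: p*_B = 1 − 0.78/1.10 = 0.2909.
p*_A − p*_B = 0.1122 − 0.2909 = -0.1787.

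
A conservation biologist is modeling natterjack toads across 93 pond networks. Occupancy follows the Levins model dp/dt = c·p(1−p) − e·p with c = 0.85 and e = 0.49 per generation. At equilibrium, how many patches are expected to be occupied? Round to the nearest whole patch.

39

p* = 1 − e/c = 1 − 0.49/0.85 = 0.4235.
Expected occupied patches = N × p* = 93 × 0.4235 = 39.39 ≈ 39.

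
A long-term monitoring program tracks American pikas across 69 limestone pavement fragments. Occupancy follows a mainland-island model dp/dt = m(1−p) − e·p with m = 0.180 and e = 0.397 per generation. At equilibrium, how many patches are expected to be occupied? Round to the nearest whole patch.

22

p* = m/(m+e) = 0.180/0.5770 = 0.3120.
Expected occupied patches = N × p* = 69 × 0.3120 = 21.53 ≈ 22.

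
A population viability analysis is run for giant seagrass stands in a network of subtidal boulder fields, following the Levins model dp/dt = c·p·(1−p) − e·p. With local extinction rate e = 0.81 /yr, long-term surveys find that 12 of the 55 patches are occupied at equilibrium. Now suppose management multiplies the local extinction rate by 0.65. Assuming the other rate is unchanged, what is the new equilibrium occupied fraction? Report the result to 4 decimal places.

Observed p* = 12/55 = 0.21818.
Balance c(1−p*) = e gives c = e/(1 − 0.21818) = 0.81/0.78182 = 1.03604.
New p* = 1 − e/c = 1 − 0.52650/1.03604 = 0.49181.

0.4918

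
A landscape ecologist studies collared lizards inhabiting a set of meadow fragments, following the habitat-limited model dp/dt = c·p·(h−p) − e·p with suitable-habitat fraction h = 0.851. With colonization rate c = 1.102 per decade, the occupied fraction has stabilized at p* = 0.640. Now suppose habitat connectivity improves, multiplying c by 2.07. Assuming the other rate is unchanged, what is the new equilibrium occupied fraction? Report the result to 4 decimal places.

0.7491

Balance c(h−p*) = e gives e = 1.102×(0.851 − 0.64000) = 0.23252.
New p* = 0.851 − e/c = 0.851 − 0.23252/2.28114 = 0.74907.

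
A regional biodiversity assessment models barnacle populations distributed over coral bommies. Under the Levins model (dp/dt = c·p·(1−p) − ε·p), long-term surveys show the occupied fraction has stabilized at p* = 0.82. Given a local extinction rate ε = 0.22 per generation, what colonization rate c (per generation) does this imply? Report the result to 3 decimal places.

At equilibrium c(1−p*) = ε, so c = ε/(1−p*).
c = 0.22/(1 − 0.82) = 0.22/0.1800 = 1.2222.

1.222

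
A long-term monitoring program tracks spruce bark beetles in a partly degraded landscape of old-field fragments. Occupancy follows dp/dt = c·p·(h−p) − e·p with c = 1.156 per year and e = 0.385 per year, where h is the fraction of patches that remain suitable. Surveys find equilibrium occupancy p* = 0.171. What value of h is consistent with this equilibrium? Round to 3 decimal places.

At equilibrium c(h−p*) = e, so h = p* + e/c.
h = 0.171 + 0.385/1.156 = 0.171 + 0.3330 = 0.5040.

0.504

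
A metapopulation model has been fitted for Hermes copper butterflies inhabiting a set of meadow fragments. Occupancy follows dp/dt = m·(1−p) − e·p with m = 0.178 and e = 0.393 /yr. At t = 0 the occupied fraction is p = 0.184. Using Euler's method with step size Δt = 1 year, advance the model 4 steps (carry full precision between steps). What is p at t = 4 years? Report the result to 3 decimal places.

0.307

Update rule: p ← p + [m·(1−p) − e·p]·Δt with Δt = 1.
p: 0.18400 → 0.25694  (Δp = +0.07294)
p: 0.25694 → 0.28823  (Δp = +0.03129)
p: 0.28823 → 0.30165  (Δp = +0.01342)
p: 0.30165 → 0.30741  (Δp = +0.00576)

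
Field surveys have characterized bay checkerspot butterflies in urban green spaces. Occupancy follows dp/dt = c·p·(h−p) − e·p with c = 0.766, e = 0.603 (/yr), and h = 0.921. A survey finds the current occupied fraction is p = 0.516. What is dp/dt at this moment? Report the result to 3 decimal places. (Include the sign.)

Colonization term: c·p·(h−p) = 0.766×0.516×0.4050 = 0.16008.
Extinction term: e·p = 0.31115.
dp/dt = 0.16008 − 0.31115 = -0.15107.

-0.151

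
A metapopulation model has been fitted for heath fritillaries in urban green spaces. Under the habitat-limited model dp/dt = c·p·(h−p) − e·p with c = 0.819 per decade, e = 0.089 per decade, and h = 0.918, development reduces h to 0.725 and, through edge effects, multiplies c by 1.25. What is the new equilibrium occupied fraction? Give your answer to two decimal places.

0.64

Before: p* = h − e/c = 0.918 − 0.089/0.819 = 0.918 − 0.1087 = 0.8093.
After: c = 1.02375, e = 0.089, h = 0.725; p* = 0.725 − 0.089/1.02375 = 0.6381.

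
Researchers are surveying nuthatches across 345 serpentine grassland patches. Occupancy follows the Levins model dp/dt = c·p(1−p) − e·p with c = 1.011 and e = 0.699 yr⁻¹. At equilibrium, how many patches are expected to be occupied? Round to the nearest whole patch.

106

p* = 1 − e/c = 1 − 0.699/1.011 = 0.3086.
Expected occupied patches = N × p* = 345 × 0.3086 = 106.47 ≈ 106.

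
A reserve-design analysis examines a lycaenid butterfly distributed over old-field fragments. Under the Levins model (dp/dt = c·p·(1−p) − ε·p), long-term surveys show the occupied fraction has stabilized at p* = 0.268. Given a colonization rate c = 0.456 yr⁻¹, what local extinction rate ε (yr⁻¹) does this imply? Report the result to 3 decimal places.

0.334

At equilibrium c(1−p*) = ε.
ε = 0.456 × (1 − 0.268) = 0.456 × 0.7320 = 0.3338.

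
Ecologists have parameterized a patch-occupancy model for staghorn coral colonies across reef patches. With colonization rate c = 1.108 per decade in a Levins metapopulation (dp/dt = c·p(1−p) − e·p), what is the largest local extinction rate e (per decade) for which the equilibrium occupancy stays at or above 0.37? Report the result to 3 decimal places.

1 − e/c ≥ 0.37 ⇒ e ≤ c(1 − 0.37) = 1.108 × 0.6300.
e_max = 0.6980.

0.698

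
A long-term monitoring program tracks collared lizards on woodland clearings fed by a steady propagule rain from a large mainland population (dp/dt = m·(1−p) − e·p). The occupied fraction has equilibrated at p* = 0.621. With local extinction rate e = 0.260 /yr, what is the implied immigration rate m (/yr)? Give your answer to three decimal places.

0.426

At equilibrium m(1−p*) = e·p*, so m = e·p*/(1−p*).
m = 0.260 × 0.621 / 0.3790 = 0.1615/0.3790 = 0.4260.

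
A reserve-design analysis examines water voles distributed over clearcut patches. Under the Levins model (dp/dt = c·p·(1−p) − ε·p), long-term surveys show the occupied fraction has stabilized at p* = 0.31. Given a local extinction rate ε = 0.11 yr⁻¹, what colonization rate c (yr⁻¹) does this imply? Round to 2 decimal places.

0.16

At equilibrium c(1−p*) = ε, so c = ε/(1−p*).
c = 0.11/(1 − 0.31) = 0.11/0.6900 = 0.1594.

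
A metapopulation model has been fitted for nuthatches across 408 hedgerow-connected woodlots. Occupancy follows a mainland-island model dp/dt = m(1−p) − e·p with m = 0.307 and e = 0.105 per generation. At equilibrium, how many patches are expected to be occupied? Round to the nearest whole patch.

p* = m/(m+e) = 0.307/0.4120 = 0.7451.
Expected occupied patches = N × p* = 408 × 0.7451 = 304.02 ≈ 304.

304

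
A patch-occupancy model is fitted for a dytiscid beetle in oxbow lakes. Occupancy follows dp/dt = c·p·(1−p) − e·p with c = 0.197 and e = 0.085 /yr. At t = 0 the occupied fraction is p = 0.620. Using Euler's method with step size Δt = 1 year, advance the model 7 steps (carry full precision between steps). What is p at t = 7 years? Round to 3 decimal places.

Update rule: p ← p + [c·p·(1−p) − e·p]·Δt with Δt = 1.
  1  |  dp/dt·Δt = -0.006287  |  p_1 = 0.613713
  2  |  dp/dt·Δt = -0.005463  |  p_2 = 0.608250
  3  |  dp/dt·Δt = -0.004760  |  p_3 = 0.603490
  4  |  dp/dt·Δt = -0.004157  |  p_4 = 0.599334
  5  |  dp/dt·Δt = -0.003637  |  p_5 = 0.595697
  6  |  dp/dt·Δt = -0.003188  |  p_6 = 0.592508
  7  |  dp/dt·Δt = -0.002799  |  p_7 = 0.589709

0.590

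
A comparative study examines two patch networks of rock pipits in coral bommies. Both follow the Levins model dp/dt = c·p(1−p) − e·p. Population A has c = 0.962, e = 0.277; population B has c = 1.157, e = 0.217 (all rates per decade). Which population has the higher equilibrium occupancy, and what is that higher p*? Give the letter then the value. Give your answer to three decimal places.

B, 0.812

A: p*_A = 1 − 0.277/0.962 = 0.7121.
B: p*_B = 1 − 0.217/1.157 = 0.8124.
B is higher at 0.8124.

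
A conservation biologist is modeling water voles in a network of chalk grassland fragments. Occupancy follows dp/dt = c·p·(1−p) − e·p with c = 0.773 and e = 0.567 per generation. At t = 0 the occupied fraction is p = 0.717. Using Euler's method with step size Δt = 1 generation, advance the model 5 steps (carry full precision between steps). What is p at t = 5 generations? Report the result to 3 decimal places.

Update rule: p ← p + [c·p·(1−p) − e·p]·Δt with Δt = 1.
  1  |  dp/dt·Δt = -0.249689  |  p_1 = 0.467311
  2  |  dp/dt·Δt = -0.072541  |  p_2 = 0.394770
  3  |  dp/dt·Δt = -0.039144  |  p_3 = 0.355626
  4  |  dp/dt·Δt = -0.024502  |  p_4 = 0.331123
  5  |  dp/dt·Δt = -0.016542  |  p_5 = 0.314581

0.315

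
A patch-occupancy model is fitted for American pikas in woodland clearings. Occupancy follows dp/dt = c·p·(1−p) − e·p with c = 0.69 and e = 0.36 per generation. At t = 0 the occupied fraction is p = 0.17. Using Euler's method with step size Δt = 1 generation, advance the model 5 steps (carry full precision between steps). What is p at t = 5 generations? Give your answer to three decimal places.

0.357

Update rule: p ← p + [c·p·(1−p) − e·p]·Δt with Δt = 1.
step 1: Δp = +0.03616, p = 0.20616
step 2: Δp = +0.03871, p = 0.24487
step 3: Δp = +0.03943, p = 0.28430
step 4: Δp = +0.03805, p = 0.32235
step 5: Δp = +0.03468, p = 0.35703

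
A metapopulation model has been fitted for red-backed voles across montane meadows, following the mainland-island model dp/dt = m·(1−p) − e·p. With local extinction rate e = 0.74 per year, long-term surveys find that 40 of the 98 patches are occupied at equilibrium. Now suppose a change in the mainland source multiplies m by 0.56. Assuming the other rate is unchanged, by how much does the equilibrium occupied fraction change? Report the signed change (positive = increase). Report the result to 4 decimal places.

-0.1296

Observed p* = 40/98 = 0.40816.
Balance m(1−p*) = e·p* gives m = e·p*/(1−p*) = 0.74×0.40816/0.59184 = 0.51034.
New p* = m/(m+e) = 0.28579/(0.28579+0.74000) = 0.27860.
Δp* = 0.27860 − 0.40816 = -0.12956.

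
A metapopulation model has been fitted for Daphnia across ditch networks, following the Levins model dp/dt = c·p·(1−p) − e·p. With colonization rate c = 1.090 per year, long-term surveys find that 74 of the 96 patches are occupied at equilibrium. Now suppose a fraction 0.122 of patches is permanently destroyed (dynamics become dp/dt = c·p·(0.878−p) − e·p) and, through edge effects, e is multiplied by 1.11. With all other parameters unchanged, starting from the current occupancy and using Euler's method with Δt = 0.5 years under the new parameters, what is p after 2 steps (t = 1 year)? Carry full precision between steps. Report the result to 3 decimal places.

Observed p* = 74/96 = 0.77083.
Balance c(1−p*) = e gives e = 1.090×(1 − 0.77083) = 0.24979.
Starting from p₀ = 0.77083; update p ← p + (dp/dt)·Δt with the new parameters.
p: 0.77083 → 0.70899  (Δp = -0.06184)
p: 0.70899 → 0.67601  (Δp = -0.03299)

0.676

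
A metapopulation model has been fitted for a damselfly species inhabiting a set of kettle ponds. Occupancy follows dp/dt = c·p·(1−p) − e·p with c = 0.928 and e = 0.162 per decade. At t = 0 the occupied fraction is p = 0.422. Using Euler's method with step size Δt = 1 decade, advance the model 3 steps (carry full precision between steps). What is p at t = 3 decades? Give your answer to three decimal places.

0.787

Update rule: p ← p + [c·p·(1−p) − e·p]·Δt with Δt = 1.
t = 1: p = 0.42200 + (+0.15799) = 0.57999
t = 2: p = 0.57999 + (+0.13210) = 0.71209
t = 3: p = 0.71209 + (+0.07490) = 0.78699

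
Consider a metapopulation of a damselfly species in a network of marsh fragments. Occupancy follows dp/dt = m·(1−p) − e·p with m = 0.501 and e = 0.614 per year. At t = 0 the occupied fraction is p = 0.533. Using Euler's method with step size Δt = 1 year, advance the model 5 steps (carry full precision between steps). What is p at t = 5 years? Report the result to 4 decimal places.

0.4493

Update rule: p ← p + [m·(1−p) − e·p]·Δt with Δt = 1.
  1  |  dp/dt·Δt = -0.093295  |  p_1 = 0.439705
  2  |  dp/dt·Δt = +0.010729  |  p_2 = 0.450434
  3  |  dp/dt·Δt = -0.001234  |  p_3 = 0.449200
  4  |  dp/dt·Δt = +0.000142  |  p_4 = 0.449342
  5  |  dp/dt·Δt = -0.000016  |  p_5 = 0.449326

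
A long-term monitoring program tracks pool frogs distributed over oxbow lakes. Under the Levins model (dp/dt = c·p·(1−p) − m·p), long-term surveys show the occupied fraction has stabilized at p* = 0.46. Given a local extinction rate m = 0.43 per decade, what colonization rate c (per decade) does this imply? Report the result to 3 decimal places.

At equilibrium c(1−p*) = m, so c = m/(1−p*).
c = 0.43/(1 − 0.46) = 0.43/0.5400 = 0.7963.

0.796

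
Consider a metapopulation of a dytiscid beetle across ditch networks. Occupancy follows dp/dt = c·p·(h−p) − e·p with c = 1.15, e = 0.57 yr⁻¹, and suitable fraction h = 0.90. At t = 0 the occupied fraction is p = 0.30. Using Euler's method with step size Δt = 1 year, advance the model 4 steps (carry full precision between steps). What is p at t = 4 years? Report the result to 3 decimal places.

0.391

Update rule: p ← p + [c·p·(h−p) − e·p]·Δt with Δt = 1.
p: 0.30000 → 0.33600  (Δp = +0.03600)
p: 0.33600 → 0.36241  (Δp = +0.02641)
p: 0.36241 → 0.37989  (Δp = +0.01748)
p: 0.37989 → 0.39057  (Δp = +0.01069)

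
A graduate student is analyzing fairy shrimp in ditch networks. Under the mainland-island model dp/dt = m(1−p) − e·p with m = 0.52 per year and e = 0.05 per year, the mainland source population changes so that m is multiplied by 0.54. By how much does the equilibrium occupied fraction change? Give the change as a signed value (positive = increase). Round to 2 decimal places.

Before: p* = 0.52/(0.52+0.05) = 0.9123.
After: m = 0.2808, e = 0.05; p* = 0.2808/0.3308 = 0.8489.
Δp* = 0.8489 − 0.9123 = -0.0634.

-0.06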